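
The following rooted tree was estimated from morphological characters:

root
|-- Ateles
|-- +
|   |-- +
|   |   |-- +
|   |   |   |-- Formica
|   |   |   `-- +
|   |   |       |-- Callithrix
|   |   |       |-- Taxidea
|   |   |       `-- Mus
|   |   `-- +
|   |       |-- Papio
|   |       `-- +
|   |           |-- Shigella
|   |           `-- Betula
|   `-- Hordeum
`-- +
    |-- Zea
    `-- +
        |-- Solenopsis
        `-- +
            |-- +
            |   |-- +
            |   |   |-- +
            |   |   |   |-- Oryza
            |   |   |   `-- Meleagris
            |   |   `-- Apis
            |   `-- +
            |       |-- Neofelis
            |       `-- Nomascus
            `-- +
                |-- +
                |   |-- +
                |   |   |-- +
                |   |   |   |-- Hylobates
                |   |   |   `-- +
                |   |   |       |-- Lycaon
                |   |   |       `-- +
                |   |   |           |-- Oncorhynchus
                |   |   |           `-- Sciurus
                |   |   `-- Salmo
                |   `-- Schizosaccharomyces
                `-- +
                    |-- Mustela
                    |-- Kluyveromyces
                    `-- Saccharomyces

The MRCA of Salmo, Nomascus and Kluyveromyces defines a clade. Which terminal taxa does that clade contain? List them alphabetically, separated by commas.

Apis, Hylobates, Kluyveromyces, Lycaon, Meleagris, Mustela, Neofelis, Nomascus, Oncorhynchus, Oryza, Saccharomyces, Salmo, Schizosaccharomyces, Sciurus

Tracing Salmo: it sits inside ((Hylobates,(Lycaon,(Oncorhynchus,Sciurus))),Salmo).
Tracing Nomascus: it sits inside (Neofelis,Nomascus).
Tracing Kluyveromyces: it sits inside (Mustela,Kluyveromyces,Saccharomyces).
The smallest clade enclosing all 3 is ((((Oryza,Meleagris),Apis),(Neofelis,Nomascus)),((((Hylobates,(Lycaon,(Oncorhynchus,Sciurus))),Salmo),Schizosaccharomyces),(Mustela,Kluyveromyces,Saccharomyces))); the answer is its 14 terminal taxa in alphabetical order.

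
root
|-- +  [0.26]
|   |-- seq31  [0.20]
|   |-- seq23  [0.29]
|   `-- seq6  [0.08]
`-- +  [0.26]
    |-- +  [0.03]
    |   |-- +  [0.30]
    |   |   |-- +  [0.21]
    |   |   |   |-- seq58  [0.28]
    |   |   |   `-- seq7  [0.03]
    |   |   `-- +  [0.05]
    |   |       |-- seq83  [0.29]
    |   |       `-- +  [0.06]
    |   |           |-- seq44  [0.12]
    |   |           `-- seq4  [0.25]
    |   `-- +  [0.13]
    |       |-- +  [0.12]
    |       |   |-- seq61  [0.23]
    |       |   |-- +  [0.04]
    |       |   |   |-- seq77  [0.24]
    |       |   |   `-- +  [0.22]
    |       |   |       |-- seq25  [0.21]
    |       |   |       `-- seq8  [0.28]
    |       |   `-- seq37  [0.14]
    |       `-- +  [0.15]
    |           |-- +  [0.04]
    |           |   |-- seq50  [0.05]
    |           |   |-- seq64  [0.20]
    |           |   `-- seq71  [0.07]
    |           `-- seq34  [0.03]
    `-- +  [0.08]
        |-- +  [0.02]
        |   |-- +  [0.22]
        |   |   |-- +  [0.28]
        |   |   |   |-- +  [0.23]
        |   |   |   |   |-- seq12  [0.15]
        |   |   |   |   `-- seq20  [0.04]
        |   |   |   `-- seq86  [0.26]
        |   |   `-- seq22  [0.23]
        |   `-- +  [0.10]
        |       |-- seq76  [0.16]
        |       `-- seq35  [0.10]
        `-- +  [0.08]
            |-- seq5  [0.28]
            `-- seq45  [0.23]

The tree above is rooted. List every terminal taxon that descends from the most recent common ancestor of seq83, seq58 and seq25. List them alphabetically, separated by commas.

seq25, seq34, seq37, seq4, seq44, seq50, seq58, seq61, seq64, seq7, seq71, seq77, seq8, seq83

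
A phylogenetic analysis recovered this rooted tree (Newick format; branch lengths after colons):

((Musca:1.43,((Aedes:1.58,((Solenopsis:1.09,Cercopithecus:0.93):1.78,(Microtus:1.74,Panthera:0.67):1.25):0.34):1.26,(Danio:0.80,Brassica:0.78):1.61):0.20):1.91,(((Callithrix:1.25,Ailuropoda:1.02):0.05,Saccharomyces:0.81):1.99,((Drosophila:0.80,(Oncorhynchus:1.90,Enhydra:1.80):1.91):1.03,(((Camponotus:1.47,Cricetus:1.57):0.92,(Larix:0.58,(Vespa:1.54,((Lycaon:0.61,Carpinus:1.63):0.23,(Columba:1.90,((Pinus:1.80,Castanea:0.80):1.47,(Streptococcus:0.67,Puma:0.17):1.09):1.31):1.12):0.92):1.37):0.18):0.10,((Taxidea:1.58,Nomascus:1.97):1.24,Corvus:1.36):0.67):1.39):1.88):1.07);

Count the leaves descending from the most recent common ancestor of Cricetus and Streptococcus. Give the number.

11

The MRCA of Cricetus and Streptococcus is the node subtending ((Camponotus,Cricetus),(Larix,(Vespa,((Lycaon,Carpinus),(Columba,((Pinus,Castanea),(Streptococcus,Puma))))))).
That clade contains 11 terminal taxa: Camponotus, Carpinus, Castanea, Columba, Cricetus, Larix, Lycaon, Pinus, Puma, Streptococcus, Vespa.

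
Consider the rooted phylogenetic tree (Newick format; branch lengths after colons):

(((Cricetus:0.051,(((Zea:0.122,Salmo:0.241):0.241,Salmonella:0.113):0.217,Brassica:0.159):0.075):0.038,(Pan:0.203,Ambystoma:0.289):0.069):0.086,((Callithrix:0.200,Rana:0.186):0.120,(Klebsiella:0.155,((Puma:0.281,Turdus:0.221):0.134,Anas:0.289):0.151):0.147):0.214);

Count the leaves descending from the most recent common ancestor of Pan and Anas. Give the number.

13

The MRCA of Pan and Anas is the root, so the clade is the entire tree.
That clade contains 13 terminal taxa: Ambystoma, Anas, Brassica, Callithrix, Cricetus, Klebsiella, Pan, Puma, Rana, Salmo, Salmonella, Turdus, Zea.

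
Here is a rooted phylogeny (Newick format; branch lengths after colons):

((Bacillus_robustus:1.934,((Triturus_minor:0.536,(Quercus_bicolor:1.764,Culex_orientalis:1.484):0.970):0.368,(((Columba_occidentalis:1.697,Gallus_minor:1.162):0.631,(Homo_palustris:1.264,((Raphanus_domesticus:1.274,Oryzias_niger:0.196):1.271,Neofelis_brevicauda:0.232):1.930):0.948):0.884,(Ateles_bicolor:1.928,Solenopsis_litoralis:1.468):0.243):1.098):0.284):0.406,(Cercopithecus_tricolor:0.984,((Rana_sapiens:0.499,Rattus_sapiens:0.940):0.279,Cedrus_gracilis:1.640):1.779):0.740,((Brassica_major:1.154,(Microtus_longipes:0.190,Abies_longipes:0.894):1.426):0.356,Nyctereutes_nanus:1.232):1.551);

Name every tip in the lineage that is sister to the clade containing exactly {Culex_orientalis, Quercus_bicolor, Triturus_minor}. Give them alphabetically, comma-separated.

Ateles_bicolor, Columba_occidentalis, Gallus_minor, Homo_palustris, Neofelis_brevicauda, Oryzias_niger, Raphanus_domesticus, Solenopsis_litoralis

The clade containing exactly {Culex_orientalis, Quercus_bicolor, Triturus_minor} attaches to the tree at the node subtending ((Triturus_minor,(Quercus_bicolor,Culex_orientalis)),(((Columba_occidentalis,Gallus_minor),(Homo_palustris,((Raphanus_domesticus,Oryzias_niger),Neofelis_brevicauda))),(Ateles_bicolor,Solenopsis_litoralis))).
The other lineage descending from that same node — the sister group — is (((Columba_occidentalis,Gallus_minor),(Homo_palustris,((Raphanus_domesticus,Oryzias_niger),Neofelis_brevicauda))),(Ateles_bicolor,Solenopsis_litoralis)); its 8 tips in alphabetical order are the answer.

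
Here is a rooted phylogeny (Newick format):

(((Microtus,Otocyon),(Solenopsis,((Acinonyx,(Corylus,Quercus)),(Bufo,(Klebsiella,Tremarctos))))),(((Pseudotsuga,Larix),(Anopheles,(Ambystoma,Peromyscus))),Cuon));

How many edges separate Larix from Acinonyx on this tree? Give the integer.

The MRCA of Larix and Acinonyx is the root of the tree.
From Larix up to that node: 4 branches. From Acinonyx up to the same node: 5 branches. Total: 4 + 5 = 9.

9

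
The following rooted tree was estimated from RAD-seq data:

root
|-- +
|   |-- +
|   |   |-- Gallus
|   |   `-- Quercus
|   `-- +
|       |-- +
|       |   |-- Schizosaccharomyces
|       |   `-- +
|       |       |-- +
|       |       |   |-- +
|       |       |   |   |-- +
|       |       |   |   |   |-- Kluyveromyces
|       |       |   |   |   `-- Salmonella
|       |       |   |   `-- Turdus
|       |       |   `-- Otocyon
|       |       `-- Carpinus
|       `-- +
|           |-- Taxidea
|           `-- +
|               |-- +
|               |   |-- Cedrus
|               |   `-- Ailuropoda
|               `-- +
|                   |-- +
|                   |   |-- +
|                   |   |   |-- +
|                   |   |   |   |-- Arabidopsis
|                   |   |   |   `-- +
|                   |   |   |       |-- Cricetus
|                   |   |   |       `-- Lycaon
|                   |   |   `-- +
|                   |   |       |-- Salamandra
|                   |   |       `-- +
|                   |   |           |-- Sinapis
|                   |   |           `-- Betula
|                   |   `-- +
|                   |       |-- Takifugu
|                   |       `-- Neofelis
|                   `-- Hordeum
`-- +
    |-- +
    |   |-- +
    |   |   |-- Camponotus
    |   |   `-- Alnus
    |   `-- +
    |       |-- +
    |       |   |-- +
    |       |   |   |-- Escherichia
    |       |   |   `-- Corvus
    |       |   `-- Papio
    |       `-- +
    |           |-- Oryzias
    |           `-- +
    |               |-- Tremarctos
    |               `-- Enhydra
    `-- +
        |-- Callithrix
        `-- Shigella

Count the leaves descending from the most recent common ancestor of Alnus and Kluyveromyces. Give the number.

The MRCA of Alnus and Kluyveromyces is the root, so the clade is the entire tree.
That clade contains 30 terminal taxa: Ailuropoda, Alnus, Arabidopsis, Betula, Callithrix, Camponotus, Carpinus, Cedrus, Corvus, Cricetus, Enhydra, Escherichia, Gallus, Hordeum, Kluyveromyces, Lycaon, Neofelis, Oryzias, Otocyon, Papio, Quercus, Salamandra, Salmonella, Schizosaccharomyces, Shigella, Sinapis, Takifugu, Taxidea, Tremarctos, Turdus.

30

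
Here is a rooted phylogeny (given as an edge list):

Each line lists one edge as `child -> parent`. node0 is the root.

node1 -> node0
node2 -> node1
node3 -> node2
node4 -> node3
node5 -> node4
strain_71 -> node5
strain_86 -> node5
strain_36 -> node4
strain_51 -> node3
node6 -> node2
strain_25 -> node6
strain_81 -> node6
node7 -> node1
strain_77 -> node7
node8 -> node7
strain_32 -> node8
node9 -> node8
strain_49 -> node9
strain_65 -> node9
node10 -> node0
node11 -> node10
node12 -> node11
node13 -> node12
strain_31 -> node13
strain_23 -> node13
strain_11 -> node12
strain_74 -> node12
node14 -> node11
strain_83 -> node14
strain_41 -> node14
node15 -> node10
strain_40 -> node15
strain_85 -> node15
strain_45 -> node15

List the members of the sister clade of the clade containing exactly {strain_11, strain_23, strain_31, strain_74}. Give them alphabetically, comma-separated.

strain_41, strain_83

The clade containing exactly {strain_11, strain_23, strain_31, strain_74} attaches to the tree at the node subtending (((strain_31,strain_23),strain_11,strain_74),(strain_83,strain_41)).
The other lineage descending from that same node — the sister group — is (strain_83,strain_41); its 2 tips in alphabetical order are the answer.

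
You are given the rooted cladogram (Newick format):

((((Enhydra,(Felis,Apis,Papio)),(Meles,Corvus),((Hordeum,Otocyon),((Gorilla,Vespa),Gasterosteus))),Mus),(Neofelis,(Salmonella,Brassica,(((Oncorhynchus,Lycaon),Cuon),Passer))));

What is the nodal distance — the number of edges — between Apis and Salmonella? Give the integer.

The MRCA of Apis and Salmonella is the root of the tree.
From Apis up to that node: 5 branches. From Salmonella up to the same node: 3 branches. Total: 5 + 3 = 8.

8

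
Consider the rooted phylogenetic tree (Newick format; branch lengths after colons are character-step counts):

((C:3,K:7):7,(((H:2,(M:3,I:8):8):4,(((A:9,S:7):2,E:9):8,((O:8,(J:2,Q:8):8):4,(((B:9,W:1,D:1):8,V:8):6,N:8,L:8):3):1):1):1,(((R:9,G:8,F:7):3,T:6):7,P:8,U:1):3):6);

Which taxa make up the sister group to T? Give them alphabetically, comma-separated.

F, G, R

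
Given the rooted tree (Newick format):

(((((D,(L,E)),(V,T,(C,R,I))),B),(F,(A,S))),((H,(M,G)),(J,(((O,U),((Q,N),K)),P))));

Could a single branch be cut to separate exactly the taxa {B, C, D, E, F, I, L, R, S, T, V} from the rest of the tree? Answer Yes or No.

No

The MRCA of the listed taxa subtends ((((D,(L,E)),(V,T,(C,R,I))),B),(F,(A,S))).
That clade also contains A, which is not in the proposed group, so the group is not monophyletic.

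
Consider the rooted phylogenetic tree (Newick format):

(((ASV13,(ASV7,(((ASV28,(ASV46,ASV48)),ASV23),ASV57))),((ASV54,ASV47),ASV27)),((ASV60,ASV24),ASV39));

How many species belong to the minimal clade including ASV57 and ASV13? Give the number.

7

The MRCA of ASV57 and ASV13 is the node subtending (ASV13,(ASV7,(((ASV28,(ASV46,ASV48)),ASV23),ASV57))).
That clade contains 7 terminal taxa: ASV13, ASV23, ASV28, ASV46, ASV48, ASV57, ASV7.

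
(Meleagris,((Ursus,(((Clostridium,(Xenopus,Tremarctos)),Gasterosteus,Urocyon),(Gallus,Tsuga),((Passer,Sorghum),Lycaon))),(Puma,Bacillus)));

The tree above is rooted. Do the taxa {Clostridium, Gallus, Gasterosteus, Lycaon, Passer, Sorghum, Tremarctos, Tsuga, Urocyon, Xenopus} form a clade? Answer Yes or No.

The most recent common ancestor of these taxa subtends (((Clostridium,(Xenopus,Tremarctos)),Gasterosteus,Urocyon),(Gallus,Tsuga),((Passer,Sorghum),Lycaon)).
That clade has exactly 10 tips — every listed taxon and nothing else — so the group is monophyletic.

Yes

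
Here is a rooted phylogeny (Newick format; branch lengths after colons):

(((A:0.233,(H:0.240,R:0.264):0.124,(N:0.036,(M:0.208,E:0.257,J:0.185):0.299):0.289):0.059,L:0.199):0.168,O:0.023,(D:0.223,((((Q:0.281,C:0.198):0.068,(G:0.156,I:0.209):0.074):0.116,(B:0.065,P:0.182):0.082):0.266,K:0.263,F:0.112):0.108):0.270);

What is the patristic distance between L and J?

The path runs L → … → MRCA → … → J; the MRCA is the node subtending ((A,(H,R),(N,(M,E,J))),L).
Branch lengths along that path: 0.199 + 0.059 + 0.289 + 0.299 + 0.185 = 1.031.

1.031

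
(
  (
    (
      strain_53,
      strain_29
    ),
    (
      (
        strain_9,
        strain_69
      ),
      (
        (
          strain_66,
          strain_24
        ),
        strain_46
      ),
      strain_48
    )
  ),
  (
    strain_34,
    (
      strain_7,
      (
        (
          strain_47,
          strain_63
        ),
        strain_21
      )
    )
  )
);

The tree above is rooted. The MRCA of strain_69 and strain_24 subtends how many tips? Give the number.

The MRCA of strain_69 and strain_24 is the node subtending ((strain_9,strain_69),((strain_66,strain_24),strain_46),strain_48).
That clade contains 6 terminal taxa: strain_24, strain_46, strain_48, strain_66, strain_69, strain_9.

6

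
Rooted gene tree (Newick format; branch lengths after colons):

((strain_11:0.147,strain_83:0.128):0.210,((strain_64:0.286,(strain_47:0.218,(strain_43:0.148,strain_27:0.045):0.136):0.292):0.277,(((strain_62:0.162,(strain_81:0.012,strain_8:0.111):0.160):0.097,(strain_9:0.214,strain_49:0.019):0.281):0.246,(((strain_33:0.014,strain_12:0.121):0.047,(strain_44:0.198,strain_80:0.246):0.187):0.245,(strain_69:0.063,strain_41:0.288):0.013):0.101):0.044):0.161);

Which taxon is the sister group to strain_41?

strain_69

strain_41 attaches to the tree at the node subtending (strain_69,strain_41).
The other lineage descending from that same node — the sister group — is the single tip strain_69.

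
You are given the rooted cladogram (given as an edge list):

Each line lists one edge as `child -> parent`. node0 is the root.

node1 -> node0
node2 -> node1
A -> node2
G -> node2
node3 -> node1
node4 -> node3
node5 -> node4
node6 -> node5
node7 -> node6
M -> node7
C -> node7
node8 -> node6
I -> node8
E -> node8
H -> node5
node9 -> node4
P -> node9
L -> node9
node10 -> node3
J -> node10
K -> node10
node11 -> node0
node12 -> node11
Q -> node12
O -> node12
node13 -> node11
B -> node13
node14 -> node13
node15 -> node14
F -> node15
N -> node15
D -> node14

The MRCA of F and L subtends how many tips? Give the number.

17

The MRCA of F and L is the root, so the clade is the entire tree.
That clade contains 17 terminal taxa: A, B, C, D, E, F, G, H, I, J, K, L, M, N, O, P, Q.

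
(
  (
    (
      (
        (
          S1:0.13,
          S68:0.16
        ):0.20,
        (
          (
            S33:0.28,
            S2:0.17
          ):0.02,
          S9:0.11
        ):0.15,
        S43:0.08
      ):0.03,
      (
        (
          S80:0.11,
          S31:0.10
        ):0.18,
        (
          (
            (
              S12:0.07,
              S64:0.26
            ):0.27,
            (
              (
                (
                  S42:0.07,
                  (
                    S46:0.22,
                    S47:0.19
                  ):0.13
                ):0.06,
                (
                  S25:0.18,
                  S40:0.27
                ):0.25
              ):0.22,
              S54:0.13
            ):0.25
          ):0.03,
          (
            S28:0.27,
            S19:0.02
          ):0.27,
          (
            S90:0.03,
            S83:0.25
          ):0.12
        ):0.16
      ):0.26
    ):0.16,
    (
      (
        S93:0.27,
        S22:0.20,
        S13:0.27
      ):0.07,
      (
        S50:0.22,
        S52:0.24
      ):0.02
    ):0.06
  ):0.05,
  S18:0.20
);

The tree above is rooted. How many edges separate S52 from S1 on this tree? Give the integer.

7

The MRCA of S52 and S1 is the node subtending ((((S1,S68),((S33,S2),S9),S43),((S80,S31),(((S12,S64),(((S42,(S46,S47)),(S25,S40)),S54)),(S28,S19),(S90,S83)))),((S93,S22,S13),(S50,S52))).
From S52 up to that node: 3 branches. From S1 up to the same node: 4 branches. Total: 3 + 4 = 7.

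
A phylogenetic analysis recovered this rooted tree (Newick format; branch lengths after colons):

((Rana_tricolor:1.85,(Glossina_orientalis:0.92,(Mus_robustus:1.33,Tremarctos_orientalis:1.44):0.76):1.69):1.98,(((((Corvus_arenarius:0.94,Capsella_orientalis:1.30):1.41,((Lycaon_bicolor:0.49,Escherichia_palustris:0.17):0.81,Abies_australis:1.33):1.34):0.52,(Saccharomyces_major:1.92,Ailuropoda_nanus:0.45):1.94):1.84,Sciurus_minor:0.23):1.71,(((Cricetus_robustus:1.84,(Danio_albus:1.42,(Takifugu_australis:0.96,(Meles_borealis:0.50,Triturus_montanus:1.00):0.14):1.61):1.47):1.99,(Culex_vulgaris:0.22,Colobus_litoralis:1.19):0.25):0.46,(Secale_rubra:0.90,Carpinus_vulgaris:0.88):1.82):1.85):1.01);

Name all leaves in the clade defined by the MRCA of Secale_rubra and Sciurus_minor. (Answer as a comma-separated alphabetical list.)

Tracing Secale_rubra: it sits inside (Secale_rubra,Carpinus_vulgaris).
Tracing Sciurus_minor: it sits inside ((((Corvus_arenarius,Capsella_orientalis),((Lycaon_bicolor,Escherichia_palustris),Abies_australis)),(Saccharomyces_major,Ailuropoda_nanus)),Sciurus_minor).
The smallest clade enclosing both is (((((Corvus_arenarius,Capsella_orientalis),((Lycaon_bicolor,Escherichia_palustris),Abies_australis)),(Saccharomyces_major,Ailuropoda_nanus)),Sciurus_minor),(((Cricetus_robustus,(Danio_albus,(Takifugu_australis,(Meles_borealis,Triturus_montanus)))),(Culex_vulgaris,Colobus_litoralis)),(Secale_rubra,Carpinus_vulgaris))); the answer is its 17 terminal taxa in alphabetical order.

Abies_australis, Ailuropoda_nanus, Capsella_orientalis, Carpinus_vulgaris, Colobus_litoralis, Corvus_arenarius, Cricetus_robustus, Culex_vulgaris, Danio_albus, Escherichia_palustris, Lycaon_bicolor, Meles_borealis, Saccharomyces_major, Sciurus_minor, Secale_rubra, Takifugu_australis, Triturus_montanus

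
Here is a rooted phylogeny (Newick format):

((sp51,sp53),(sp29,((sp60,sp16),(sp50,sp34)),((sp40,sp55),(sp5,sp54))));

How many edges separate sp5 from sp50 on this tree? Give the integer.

6

The MRCA of sp5 and sp50 is the node subtending (sp29,((sp60,sp16),(sp50,sp34)),((sp40,sp55),(sp5,sp54))).
From sp5 up to that node: 3 branches. From sp50 up to the same node: 3 branches. Total: 3 + 3 = 6.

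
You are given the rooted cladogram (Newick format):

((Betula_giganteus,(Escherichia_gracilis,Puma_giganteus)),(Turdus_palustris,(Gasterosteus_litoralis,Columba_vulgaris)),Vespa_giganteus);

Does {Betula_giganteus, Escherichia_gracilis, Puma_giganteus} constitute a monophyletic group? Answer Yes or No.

The most recent common ancestor of these taxa subtends (Betula_giganteus,(Escherichia_gracilis,Puma_giganteus)).
That clade has exactly 3 tips — every listed taxon and nothing else — so the group is monophyletic.

Yes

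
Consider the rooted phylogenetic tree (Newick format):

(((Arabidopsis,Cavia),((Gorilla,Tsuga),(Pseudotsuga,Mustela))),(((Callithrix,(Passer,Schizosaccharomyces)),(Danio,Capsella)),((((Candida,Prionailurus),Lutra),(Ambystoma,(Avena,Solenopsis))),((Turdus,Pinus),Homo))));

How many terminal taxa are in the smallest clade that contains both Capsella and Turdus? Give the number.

14

The MRCA of Capsella and Turdus is the node subtending (((Callithrix,(Passer,Schizosaccharomyces)),(Danio,Capsella)),((((Candida,Prionailurus),Lutra),(Ambystoma,(Avena,Solenopsis))),((Turdus,Pinus),Homo))).
That clade contains 14 terminal taxa: Ambystoma, Avena, Callithrix, Candida, Capsella, Danio, Homo, Lutra, Passer, Pinus, Prionailurus, Schizosaccharomyces, Solenopsis, Turdus.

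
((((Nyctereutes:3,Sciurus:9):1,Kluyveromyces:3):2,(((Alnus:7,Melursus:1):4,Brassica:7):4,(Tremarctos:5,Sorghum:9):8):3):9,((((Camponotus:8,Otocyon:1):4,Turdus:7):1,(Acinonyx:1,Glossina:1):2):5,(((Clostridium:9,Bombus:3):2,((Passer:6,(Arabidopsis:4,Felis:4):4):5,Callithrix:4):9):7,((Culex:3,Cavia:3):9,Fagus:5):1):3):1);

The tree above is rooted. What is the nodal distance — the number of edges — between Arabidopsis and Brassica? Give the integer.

The MRCA of Arabidopsis and Brassica is the root of the tree.
From Arabidopsis up to that node: 7 branches. From Brassica up to the same node: 4 branches. Total: 7 + 4 = 11.

11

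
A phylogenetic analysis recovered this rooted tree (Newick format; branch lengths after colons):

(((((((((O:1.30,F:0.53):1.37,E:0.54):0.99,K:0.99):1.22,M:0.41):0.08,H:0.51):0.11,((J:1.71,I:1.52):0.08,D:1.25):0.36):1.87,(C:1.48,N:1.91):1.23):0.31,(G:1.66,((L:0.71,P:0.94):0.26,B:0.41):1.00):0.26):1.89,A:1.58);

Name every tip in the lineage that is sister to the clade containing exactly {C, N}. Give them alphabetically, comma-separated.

The clade containing exactly {C, N} attaches to the tree at the node subtending (((((((O,F),E),K),M),H),((J,I),D)),(C,N)).
The other lineage descending from that same node — the sister group — is ((((((O,F),E),K),M),H),((J,I),D)); its 9 tips in alphabetical order are the answer.

D, E, F, H, I, J, K, M, O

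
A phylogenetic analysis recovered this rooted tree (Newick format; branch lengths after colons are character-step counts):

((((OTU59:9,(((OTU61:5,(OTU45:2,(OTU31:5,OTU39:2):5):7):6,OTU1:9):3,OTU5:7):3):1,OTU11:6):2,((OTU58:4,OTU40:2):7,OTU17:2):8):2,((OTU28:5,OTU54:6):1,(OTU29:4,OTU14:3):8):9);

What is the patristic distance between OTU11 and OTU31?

36

The path runs OTU11 → … → MRCA → … → OTU31; the MRCA is the node subtending ((OTU59,(((OTU61,(OTU45,(OTU31,OTU39))),OTU1),OTU5)),OTU11).
Branch lengths along that path: 6 + 1 + 3 + 3 + 6 + 7 + 5 + 5 = 36.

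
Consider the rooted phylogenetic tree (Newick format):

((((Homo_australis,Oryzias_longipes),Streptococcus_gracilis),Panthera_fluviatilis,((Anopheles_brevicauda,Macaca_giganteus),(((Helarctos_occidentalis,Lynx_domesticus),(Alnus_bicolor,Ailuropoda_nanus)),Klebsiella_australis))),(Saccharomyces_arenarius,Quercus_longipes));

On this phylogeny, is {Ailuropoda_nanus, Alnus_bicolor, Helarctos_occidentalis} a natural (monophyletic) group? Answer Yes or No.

No

The MRCA of the listed taxa subtends ((Helarctos_occidentalis,Lynx_domesticus),(Alnus_bicolor,Ailuropoda_nanus)).
That clade also contains Lynx_domesticus, which is not in the proposed group, so the group is not monophyletic.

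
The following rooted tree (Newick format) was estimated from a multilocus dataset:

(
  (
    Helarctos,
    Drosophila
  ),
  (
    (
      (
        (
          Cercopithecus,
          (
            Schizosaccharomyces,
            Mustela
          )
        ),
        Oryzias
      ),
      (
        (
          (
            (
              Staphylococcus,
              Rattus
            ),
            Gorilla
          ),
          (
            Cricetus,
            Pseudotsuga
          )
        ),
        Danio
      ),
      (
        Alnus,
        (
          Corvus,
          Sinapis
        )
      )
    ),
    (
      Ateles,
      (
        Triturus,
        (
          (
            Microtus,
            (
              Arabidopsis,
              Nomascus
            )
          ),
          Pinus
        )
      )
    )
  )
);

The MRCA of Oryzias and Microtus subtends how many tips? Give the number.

19

The MRCA of Oryzias and Microtus is the node subtending ((((Cercopithecus,(Schizosaccharomyces,Mustela)),Oryzias),((((Staphylococcus,Rattus),Gorilla),(Cricetus,Pseudotsuga)),Danio),(Alnus,(Corvus,Sinapis))),(Ateles,(Triturus,((Microtus,(Arabidopsis,Nomascus)),Pinus)))).
That clade contains 19 terminal taxa: Alnus, Arabidopsis, Ateles, Cercopithecus, Corvus, Cricetus, Danio, Gorilla, Microtus, Mustela, Nomascus, Oryzias, Pinus, Pseudotsuga, Rattus, Schizosaccharomyces, Sinapis, Staphylococcus, Triturus.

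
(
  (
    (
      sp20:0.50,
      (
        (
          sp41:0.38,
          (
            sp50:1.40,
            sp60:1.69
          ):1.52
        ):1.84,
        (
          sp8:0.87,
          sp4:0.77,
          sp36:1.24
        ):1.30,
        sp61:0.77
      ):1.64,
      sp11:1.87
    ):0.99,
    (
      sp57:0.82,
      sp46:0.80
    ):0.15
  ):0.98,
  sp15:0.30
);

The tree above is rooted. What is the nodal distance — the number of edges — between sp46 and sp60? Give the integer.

The MRCA of sp46 and sp60 is the node subtending ((sp20,((sp41,(sp50,sp60)),(sp8,sp4,sp36),sp61),sp11),(sp57,sp46)).
From sp46 up to that node: 2 branches. From sp60 up to the same node: 5 branches. Total: 2 + 5 = 7.

7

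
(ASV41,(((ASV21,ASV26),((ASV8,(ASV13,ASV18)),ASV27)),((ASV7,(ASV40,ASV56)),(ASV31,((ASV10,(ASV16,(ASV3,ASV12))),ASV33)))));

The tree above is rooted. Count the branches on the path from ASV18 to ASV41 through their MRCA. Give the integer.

7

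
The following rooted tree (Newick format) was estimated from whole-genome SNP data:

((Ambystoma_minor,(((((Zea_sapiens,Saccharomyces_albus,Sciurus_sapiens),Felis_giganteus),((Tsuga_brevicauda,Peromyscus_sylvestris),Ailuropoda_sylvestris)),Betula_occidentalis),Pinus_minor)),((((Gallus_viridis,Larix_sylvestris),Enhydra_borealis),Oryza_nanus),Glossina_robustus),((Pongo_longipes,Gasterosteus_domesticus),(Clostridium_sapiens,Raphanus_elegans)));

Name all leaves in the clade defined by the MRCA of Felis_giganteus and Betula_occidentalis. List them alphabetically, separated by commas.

Tracing Felis_giganteus: it sits inside ((Zea_sapiens,Saccharomyces_albus,Sciurus_sapiens),Felis_giganteus).
Tracing Betula_occidentalis: it sits inside ((((Zea_sapiens,Saccharomyces_albus,Sciurus_sapiens),Felis_giganteus),((Tsuga_brevicauda,Peromyscus_sylvestris),Ailuropoda_sylvestris)),Betula_occidentalis).
The smallest clade enclosing both is ((((Zea_sapiens,Saccharomyces_albus,Sciurus_sapiens),Felis_giganteus),((Tsuga_brevicauda,Peromyscus_sylvestris),Ailuropoda_sylvestris)),Betula_occidentalis); the answer is its 8 terminal taxa in alphabetical order.

Ailuropoda_sylvestris, Betula_occidentalis, Felis_giganteus, Peromyscus_sylvestris, Saccharomyces_albus, Sciurus_sapiens, Tsuga_brevicauda, Zea_sapiens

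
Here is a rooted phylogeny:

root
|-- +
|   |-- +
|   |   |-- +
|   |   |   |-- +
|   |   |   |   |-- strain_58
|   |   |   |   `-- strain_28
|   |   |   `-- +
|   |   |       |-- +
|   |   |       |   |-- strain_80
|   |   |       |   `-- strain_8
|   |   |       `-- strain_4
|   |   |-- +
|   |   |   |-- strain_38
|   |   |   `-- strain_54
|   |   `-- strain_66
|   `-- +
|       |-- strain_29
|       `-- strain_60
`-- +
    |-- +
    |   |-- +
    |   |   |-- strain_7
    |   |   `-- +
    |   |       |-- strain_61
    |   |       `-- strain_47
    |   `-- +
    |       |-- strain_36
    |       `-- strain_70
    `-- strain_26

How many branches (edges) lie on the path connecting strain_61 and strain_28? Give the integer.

The MRCA of strain_61 and strain_28 is the root of the tree.
From strain_61 up to that node: 5 branches. From strain_28 up to the same node: 5 branches. Total: 5 + 5 = 10.

10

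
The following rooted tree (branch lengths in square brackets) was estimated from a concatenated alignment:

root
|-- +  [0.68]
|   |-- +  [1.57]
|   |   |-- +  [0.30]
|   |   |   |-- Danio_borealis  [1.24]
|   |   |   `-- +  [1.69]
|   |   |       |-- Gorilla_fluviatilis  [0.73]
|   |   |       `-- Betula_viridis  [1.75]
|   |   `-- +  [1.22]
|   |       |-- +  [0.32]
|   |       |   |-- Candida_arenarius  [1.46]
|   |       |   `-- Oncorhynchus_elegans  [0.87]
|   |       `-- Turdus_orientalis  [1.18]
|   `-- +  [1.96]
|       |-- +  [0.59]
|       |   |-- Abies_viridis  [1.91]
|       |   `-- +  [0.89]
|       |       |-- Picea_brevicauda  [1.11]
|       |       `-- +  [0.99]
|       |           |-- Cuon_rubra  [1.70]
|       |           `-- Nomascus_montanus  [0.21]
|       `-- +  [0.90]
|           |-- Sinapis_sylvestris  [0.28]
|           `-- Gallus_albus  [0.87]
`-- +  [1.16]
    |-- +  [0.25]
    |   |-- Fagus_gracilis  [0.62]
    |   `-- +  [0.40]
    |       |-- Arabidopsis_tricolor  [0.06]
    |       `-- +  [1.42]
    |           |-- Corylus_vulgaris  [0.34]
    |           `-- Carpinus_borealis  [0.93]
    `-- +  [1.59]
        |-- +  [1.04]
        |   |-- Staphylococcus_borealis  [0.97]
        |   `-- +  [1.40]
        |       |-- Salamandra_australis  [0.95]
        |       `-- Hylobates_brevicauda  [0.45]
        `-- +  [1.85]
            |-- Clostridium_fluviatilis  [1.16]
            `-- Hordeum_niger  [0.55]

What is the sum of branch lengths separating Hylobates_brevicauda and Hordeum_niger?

The path runs Hylobates_brevicauda → … → MRCA → … → Hordeum_niger; the MRCA is the node subtending ((Staphylococcus_borealis,(Salamandra_australis,Hylobates_brevicauda)),(Clostridium_fluviatilis,Hordeum_niger)).
Branch lengths along that path: 0.45 + 1.40 + 1.04 + 1.85 + 0.55 = 5.29.

5.29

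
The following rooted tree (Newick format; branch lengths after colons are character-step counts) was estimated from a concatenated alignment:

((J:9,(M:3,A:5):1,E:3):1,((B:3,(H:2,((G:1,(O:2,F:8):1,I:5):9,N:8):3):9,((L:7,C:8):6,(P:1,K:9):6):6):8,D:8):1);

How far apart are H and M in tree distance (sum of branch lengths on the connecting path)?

25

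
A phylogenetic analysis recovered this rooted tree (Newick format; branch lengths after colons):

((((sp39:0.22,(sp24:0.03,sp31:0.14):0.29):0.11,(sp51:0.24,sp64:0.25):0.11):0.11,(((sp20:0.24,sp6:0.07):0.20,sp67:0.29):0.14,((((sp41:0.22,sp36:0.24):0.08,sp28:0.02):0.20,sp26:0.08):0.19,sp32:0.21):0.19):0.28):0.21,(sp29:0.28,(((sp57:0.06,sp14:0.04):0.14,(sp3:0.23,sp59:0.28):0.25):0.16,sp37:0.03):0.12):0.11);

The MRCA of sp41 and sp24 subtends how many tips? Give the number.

The MRCA of sp41 and sp24 is the node subtending (((sp39,(sp24,sp31)),(sp51,sp64)),(((sp20,sp6),sp67),((((sp41,sp36),sp28),sp26),sp32))).
That clade contains 13 terminal taxa: sp20, sp24, sp26, sp28, sp31, sp32, sp36, sp39, sp41, sp51, sp6, sp64, sp67.

13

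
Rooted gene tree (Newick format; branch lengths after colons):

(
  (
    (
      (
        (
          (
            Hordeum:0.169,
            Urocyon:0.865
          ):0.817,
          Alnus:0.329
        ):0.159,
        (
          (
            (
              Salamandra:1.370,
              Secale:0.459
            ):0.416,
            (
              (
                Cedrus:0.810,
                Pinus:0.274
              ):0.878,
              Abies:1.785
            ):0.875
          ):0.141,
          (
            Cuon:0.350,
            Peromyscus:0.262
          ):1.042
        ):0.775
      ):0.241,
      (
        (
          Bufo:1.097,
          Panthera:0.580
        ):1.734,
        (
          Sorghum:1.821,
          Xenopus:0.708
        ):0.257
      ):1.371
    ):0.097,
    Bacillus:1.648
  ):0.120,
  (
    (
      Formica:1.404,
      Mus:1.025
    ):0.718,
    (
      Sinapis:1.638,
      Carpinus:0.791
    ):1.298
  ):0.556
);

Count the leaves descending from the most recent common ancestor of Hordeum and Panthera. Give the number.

The MRCA of Hordeum and Panthera is the node subtending ((((Hordeum,Urocyon),Alnus),(((Salamandra,Secale),((Cedrus,Pinus),Abies)),(Cuon,Peromyscus))),((Bufo,Panthera),(Sorghum,Xenopus))).
That clade contains 14 terminal taxa: Abies, Alnus, Bufo, Cedrus, Cuon, Hordeum, Panthera, Peromyscus, Pinus, Salamandra, Secale, Sorghum, Urocyon, Xenopus.

14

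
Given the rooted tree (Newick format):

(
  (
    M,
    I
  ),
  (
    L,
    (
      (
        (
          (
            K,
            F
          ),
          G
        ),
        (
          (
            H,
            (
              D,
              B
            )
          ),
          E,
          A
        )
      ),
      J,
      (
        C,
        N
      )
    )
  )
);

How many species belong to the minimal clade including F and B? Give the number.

8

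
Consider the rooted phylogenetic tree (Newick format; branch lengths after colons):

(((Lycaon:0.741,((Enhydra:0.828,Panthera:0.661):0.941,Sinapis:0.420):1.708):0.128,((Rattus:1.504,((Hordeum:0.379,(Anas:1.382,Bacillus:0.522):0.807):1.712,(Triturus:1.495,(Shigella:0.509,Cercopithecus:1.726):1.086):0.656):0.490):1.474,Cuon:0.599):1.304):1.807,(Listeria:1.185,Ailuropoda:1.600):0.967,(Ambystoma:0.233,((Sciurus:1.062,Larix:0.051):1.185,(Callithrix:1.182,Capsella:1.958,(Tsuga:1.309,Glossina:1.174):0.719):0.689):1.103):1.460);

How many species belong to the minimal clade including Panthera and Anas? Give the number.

12

The MRCA of Panthera and Anas is the node subtending ((Lycaon,((Enhydra,Panthera),Sinapis)),((Rattus,((Hordeum,(Anas,Bacillus)),(Triturus,(Shigella,Cercopithecus)))),Cuon)).
That clade contains 12 terminal taxa: Anas, Bacillus, Cercopithecus, Cuon, Enhydra, Hordeum, Lycaon, Panthera, Rattus, Shigella, Sinapis, Triturus.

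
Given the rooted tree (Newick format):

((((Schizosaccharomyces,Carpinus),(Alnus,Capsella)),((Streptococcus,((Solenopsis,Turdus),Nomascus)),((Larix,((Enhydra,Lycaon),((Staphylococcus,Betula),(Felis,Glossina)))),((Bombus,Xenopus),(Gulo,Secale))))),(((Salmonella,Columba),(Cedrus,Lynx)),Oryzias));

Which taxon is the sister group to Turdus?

Solenopsis

Turdus attaches to the tree at the node subtending (Solenopsis,Turdus).
The other lineage descending from that same node — the sister group — is the single tip Solenopsis.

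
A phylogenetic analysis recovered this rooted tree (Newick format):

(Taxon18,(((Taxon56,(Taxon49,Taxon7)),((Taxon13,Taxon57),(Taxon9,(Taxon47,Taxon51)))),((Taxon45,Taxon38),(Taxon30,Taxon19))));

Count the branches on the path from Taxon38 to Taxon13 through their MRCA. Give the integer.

The MRCA of Taxon38 and Taxon13 is the node subtending (((Taxon56,(Taxon49,Taxon7)),((Taxon13,Taxon57),(Taxon9,(Taxon47,Taxon51)))),((Taxon45,Taxon38),(Taxon30,Taxon19))).
From Taxon38 up to that node: 3 branches. From Taxon13 up to the same node: 4 branches. Total: 3 + 4 = 7.

7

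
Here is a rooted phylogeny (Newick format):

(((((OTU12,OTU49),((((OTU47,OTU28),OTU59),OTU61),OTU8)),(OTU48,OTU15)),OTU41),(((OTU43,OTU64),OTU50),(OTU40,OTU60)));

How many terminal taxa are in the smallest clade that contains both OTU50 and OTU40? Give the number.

5

The MRCA of OTU50 and OTU40 is the node subtending (((OTU43,OTU64),OTU50),(OTU40,OTU60)).
That clade contains 5 terminal taxa: OTU40, OTU43, OTU50, OTU60, OTU64.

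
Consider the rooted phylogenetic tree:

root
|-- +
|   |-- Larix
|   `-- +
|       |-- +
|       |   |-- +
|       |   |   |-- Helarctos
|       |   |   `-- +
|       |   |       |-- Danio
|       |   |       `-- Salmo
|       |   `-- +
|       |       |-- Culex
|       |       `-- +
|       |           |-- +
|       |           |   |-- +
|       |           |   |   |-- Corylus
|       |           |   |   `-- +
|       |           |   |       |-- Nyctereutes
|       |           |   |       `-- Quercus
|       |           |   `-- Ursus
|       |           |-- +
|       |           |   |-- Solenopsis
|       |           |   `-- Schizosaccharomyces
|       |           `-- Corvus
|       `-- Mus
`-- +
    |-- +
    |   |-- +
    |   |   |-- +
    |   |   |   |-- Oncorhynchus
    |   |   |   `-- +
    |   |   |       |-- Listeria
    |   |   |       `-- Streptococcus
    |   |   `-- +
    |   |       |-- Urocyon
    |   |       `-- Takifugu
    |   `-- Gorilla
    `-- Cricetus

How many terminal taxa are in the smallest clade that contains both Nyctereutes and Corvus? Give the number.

7

The MRCA of Nyctereutes and Corvus is the node subtending (((Corylus,(Nyctereutes,Quercus)),Ursus),(Solenopsis,Schizosaccharomyces),Corvus).
That clade contains 7 terminal taxa: Corvus, Corylus, Nyctereutes, Quercus, Schizosaccharomyces, Solenopsis, Ursus.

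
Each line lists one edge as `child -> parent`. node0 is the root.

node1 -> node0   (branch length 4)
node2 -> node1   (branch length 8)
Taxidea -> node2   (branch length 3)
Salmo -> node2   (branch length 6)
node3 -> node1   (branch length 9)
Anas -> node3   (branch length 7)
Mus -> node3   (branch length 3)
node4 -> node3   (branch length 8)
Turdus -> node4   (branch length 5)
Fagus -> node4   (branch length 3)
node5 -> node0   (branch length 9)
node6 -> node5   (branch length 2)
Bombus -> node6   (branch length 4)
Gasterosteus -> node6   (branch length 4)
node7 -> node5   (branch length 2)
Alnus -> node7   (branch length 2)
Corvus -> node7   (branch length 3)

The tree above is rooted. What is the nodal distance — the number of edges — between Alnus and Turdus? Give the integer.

The MRCA of Alnus and Turdus is the root of the tree.
From Alnus up to that node: 3 branches. From Turdus up to the same node: 4 branches. Total: 3 + 4 = 7.

7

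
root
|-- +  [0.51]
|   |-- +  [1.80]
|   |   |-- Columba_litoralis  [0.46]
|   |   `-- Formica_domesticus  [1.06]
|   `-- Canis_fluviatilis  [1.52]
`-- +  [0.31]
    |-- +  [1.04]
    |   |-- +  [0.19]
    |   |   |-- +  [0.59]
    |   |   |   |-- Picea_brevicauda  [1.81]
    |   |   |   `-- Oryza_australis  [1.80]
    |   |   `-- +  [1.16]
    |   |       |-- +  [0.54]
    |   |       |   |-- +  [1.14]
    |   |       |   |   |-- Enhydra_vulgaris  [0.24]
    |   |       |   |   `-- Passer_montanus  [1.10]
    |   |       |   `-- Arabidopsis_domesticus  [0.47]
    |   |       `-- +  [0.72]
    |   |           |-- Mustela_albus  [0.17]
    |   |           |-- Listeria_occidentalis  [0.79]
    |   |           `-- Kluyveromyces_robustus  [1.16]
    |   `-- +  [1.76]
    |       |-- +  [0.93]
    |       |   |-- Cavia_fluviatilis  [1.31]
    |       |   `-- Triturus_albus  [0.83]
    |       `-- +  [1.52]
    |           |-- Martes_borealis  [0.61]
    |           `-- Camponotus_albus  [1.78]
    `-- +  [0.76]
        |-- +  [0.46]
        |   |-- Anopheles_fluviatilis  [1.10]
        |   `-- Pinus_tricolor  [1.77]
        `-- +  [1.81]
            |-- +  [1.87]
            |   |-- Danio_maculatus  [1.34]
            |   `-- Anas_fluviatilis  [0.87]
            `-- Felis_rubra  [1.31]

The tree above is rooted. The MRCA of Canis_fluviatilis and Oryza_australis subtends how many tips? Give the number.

The MRCA of Canis_fluviatilis and Oryza_australis is the root, so the clade is the entire tree.
That clade contains 20 terminal taxa: Anas_fluviatilis, Anopheles_fluviatilis, Arabidopsis_domesticus, Camponotus_albus, Canis_fluviatilis, Cavia_fluviatilis, Columba_litoralis, Danio_maculatus, Enhydra_vulgaris, Felis_rubra, Formica_domesticus, Kluyveromyces_robustus, Listeria_occidentalis, Martes_borealis, Mustela_albus, Oryza_australis, Passer_montanus, Picea_brevicauda, Pinus_tricolor, Triturus_albus.

20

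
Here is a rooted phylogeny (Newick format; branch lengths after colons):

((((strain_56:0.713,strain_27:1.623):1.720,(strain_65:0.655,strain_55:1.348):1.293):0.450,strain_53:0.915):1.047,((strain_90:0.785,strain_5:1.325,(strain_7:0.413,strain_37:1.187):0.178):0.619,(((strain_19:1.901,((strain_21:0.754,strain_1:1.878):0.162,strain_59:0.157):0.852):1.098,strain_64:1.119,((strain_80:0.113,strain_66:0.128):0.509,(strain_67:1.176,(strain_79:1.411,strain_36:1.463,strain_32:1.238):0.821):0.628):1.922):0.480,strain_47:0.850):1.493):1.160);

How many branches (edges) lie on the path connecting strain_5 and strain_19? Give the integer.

The MRCA of strain_5 and strain_19 is the node subtending ((strain_90,strain_5,(strain_7,strain_37)),(((strain_19,((strain_21,strain_1),strain_59)),strain_64,((strain_80,strain_66),(strain_67,(strain_79,strain_36,strain_32)))),strain_47)).
From strain_5 up to that node: 2 branches. From strain_19 up to the same node: 4 branches. Total: 2 + 4 = 6.

6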